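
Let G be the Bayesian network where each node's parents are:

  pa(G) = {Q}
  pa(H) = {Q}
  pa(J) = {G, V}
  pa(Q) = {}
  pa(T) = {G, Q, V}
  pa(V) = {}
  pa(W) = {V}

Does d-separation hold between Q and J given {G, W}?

4 paths connect Q and J; each must be blocked for d-separation to hold:
Path 1: Q → G → T ← V → J
  G is a chain here and G is conditioned on, so the path is blocked at G.
Path 2: Q → G → J
  G is a chain here and G is conditioned on, so the path is blocked at G.
Path 3: Q → T ← G → J
  T is a collider here and neither T nor any of its descendants is conditioned on, so the collider stays closed — the path is blocked at T.
Path 4: Q → T ← V → J
  T is a collider here and neither T nor any of its descendants is conditioned on, so the collider stays closed — the path is blocked at T.
All paths are blocked; Q ⊥ J | {G, W} holds.

Yes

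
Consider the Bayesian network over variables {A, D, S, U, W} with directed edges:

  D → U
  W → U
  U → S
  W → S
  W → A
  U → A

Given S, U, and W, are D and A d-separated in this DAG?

Yes — D and A are d-separated given {S, U, W}.

We examine all 3 paths between D and A:
  1. D → U → A — U:chain[blocks] ⇒ blocked
  2. D → U → S ← W → A — U:chain[blocks]; S:collider[open]; W:fork[blocks] ⇒ blocked
  3. D → U ← W → A — U:collider[open]; W:fork[blocks] ⇒ blocked
Since every path is blocked, d-separation holds.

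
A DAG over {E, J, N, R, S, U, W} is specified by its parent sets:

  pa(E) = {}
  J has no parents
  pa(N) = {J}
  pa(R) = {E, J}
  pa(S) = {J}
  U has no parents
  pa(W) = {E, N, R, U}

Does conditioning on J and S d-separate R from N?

Enumerating the 3 paths from R to N and testing each for blocking by {J, S}:
  1. R → W ← N — W:collider[blocks] ⇒ blocked
  2. R ← J → N — J:fork[blocks] ⇒ blocked
  3. R ← E → W ← N — E:fork[open]; W:collider[blocks] ⇒ blocked
All paths are blocked; R ⊥ N | {J, S} holds.

Yes — R and N are d-separated given {J, S}.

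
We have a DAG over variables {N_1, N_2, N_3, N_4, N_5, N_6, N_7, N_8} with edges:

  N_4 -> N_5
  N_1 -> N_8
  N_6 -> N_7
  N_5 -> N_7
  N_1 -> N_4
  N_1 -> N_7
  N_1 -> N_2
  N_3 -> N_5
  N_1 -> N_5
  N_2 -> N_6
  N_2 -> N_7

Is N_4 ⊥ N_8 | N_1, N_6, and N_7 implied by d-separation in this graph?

Yes — N_4 and N_8 are d-separated given {N_1, N_6, N_7}.

There are 5 undirected paths between N_4 and N_8; checking each against the conditioning set {N_1, N_6, N_7}:
Path 1: N_4 → N_5 → N_7 ← N_1 → N_8
  N_1 is a fork here and N_1 is conditioned on, so the path is blocked at N_1.
Path 2: N_4 → N_5 → N_7 ← N_6 ← N_2 ← N_1 → N_8
  N_6 is a chain here and N_6 is conditioned on, so the path is blocked at N_6.
Path 3: N_4 → N_5 → N_7 ← N_2 ← N_1 → N_8
  N_1 is a fork here and N_1 is conditioned on, so the path is blocked at N_1.
Path 4: N_4 → N_5 ← N_1 → N_8
  N_1 is a fork here and N_1 is conditioned on, so the path is blocked at N_1.
Path 5: N_4 ← N_1 → N_8
  N_1 is a fork here and N_1 is conditioned on, so the path is blocked at N_1.
All paths are blocked; N_4 ⊥ N_8 | {N_1, N_6, N_7} holds.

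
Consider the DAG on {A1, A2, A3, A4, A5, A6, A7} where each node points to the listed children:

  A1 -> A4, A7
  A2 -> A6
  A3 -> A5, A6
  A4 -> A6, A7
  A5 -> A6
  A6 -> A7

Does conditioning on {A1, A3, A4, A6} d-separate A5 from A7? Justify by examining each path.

Yes

There are 6 undirected paths between A5 and A7; checking each against the conditioning set {A1, A3, A4, A6}:
  1. A5 → A6 ← A4 → A7 — A6:collider[open]; A4:fork[blocks] ⇒ blocked
  2. A5 → A6 ← A4 ← A1 → A7 — A6:collider[open]; A4:chain[blocks]; A1:fork[blocks] ⇒ blocked
  3. A5 → A6 → A7 — A6:chain[blocks] ⇒ blocked
  4. A5 ← A3 → A6 ← A4 → A7 — A3:fork[blocks]; A6:collider[open]; A4:fork[blocks] ⇒ blocked
  5. A5 ← A3 → A6 ← A4 ← A1 → A7 — A3:fork[blocks]; A6:collider[open]; A4:chain[blocks]; A1:fork[blocks] ⇒ blocked
  6. A5 ← A3 → A6 → A7 — A3:fork[blocks]; A6:chain[blocks] ⇒ blocked
All paths are blocked; A5 ⊥ A7 | {A1, A3, A4, A6} holds.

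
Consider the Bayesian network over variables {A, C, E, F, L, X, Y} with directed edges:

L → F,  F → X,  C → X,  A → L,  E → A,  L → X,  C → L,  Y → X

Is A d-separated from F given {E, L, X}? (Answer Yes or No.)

No — A and F are not d-separated given {E, L, X}.

There are 3 undirected paths between A and F; checking each against the conditioning set {E, L, X}:
  1. A → L ← C → X ← F — L:collider[open]; C:fork[open]; X:collider[open] ⇒ active
  2. A → L → F — L:chain[blocks] ⇒ blocked
  3. A → L → X ← F — L:chain[blocks]; X:collider[open] ⇒ blocked
Because an active path exists, A and F are not d-separated.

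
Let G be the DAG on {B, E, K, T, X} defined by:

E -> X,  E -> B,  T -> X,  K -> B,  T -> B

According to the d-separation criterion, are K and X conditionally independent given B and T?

No

2 paths connect K and X; each must be blocked for d-separation to hold:
  1. K → B ← E → X — B:collider[open]; E:fork[open] ⇒ active
  2. K → B ← T → X — B:collider[open]; T:fork[blocks] ⇒ blocked
At least one path is unblocked, so d-separation fails.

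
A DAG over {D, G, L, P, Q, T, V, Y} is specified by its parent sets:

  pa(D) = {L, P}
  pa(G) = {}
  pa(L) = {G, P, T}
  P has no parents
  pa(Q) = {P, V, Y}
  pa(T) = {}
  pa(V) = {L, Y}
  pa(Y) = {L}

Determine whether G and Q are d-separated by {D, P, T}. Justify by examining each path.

No

There are 6 undirected paths between G and Q; checking each against the conditioning set {D, P, T}:
  1. G → L → D ← P → Q — L:chain[open]; D:collider[open]; P:fork[blocks] ⇒ blocked
  2. G → L → Y → Q — L:chain[open]; Y:chain[open] ⇒ active
  3. G → L → Y → V → Q — L:chain[open]; Y:chain[open]; V:chain[open] ⇒ active
  4. G → L → V → Q — L:chain[open]; V:chain[open] ⇒ active
  5. G → L → V ← Y → Q — L:chain[open]; V:collider[blocks]; Y:fork[open] ⇒ blocked
  6. G → L ← P → Q — L:collider[open]; P:fork[blocks] ⇒ blocked
At least one path is unblocked, so d-separation fails.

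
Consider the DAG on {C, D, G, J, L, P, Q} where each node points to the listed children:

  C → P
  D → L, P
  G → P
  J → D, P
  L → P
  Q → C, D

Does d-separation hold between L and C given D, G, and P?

Enumerating the 6 paths from L to C and testing each for blocking by {D, G, P}:
Path 1: L ← D ← J → P ← C
  D is a chain here and D is conditioned on, so the path is blocked at D.
Path 2: L ← D → P ← C
  D is a fork here and D is conditioned on, so the path is blocked at D.
Path 3: L ← D ← Q → C
  D is a chain here and D is conditioned on, so the path is blocked at D.
Path 4: L → P ← C
  P is a collider and P is conditioned on, which opens it — no node blocks this path, so it is active.
Path 5: L → P ← J → D ← Q → C
  P is a collider and P is conditioned on, which opens it; J is a fork and J is not conditioned on; D is a collider and D is conditioned on, which opens it; Q is a fork and Q is not conditioned on — no node blocks this path, so it is active.
Path 6: L → P ← D ← Q → C
  D is a chain here and D is conditioned on, so the path is blocked at D.
Since the path L → P ← C is active, L and C are not d-separated given {D, G, P}.

No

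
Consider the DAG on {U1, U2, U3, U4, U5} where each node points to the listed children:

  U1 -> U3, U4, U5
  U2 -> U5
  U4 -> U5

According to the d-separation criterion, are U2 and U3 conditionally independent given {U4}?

We examine all 2 paths between U2 and U3:
  1. U2 → U5 ← U1 → U3 — U5:collider[blocks]; U1:fork[open] ⇒ blocked
  2. U2 → U5 ← U4 ← U1 → U3 — U5:collider[blocks]; U4:chain[blocks]; U1:fork[open] ⇒ blocked
All paths are blocked; U2 ⊥ U3 | {U4} holds.

Yes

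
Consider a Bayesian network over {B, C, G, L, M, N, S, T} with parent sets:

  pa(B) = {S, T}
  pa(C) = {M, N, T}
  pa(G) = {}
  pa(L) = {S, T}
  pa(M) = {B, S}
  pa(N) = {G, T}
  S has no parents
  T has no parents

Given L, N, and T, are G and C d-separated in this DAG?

Yes — G and C are d-separated given {L, N, T}.

6 paths connect G and C; each must be blocked for d-separation to hold:
Path 1: G → N → C
  N is a chain here and N is conditioned on, so the path is blocked at N.
Path 2: G → N ← T → B ← S → M → C
  T is a fork here and T is conditioned on, so the path is blocked at T.
Path 3: G → N ← T → B → M → C
  T is a fork here and T is conditioned on, so the path is blocked at T.
Path 4: G → N ← T → C
  T is a fork here and T is conditioned on, so the path is blocked at T.
Path 5: G → N ← T → L ← S → B → M → C
  T is a fork here and T is conditioned on, so the path is blocked at T.
Path 6: G → N ← T → L ← S → M → C
  T is a fork here and T is conditioned on, so the path is blocked at T.
All paths are blocked; G ⊥ C | {L, N, T} holds.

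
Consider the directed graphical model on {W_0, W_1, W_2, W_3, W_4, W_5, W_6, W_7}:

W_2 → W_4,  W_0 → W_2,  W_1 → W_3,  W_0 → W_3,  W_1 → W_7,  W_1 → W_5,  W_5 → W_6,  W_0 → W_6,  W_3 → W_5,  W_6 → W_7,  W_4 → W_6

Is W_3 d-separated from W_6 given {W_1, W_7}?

6 paths connect W_3 and W_6; each must be blocked for d-separation to hold:
  1. W_3 ← W_1 → W_5 → W_6 — W_1:fork[blocks]; W_5:chain[open] ⇒ blocked
  2. W_3 ← W_1 → W_7 ← W_6 — W_1:fork[blocks]; W_7:collider[open] ⇒ blocked
  3. W_3 → W_5 ← W_1 → W_7 ← W_6 — W_5:collider[open]; W_1:fork[blocks]; W_7:collider[open] ⇒ blocked
  4. W_3 → W_5 → W_6 — W_5:chain[open] ⇒ active
  5. W_3 ← W_0 → W_2 → W_4 → W_6 — W_0:fork[open]; W_2:chain[open]; W_4:chain[open] ⇒ active
  6. W_3 ← W_0 → W_6 — W_0:fork[open] ⇒ active
Because an active path exists, W_3 and W_6 are not d-separated.

No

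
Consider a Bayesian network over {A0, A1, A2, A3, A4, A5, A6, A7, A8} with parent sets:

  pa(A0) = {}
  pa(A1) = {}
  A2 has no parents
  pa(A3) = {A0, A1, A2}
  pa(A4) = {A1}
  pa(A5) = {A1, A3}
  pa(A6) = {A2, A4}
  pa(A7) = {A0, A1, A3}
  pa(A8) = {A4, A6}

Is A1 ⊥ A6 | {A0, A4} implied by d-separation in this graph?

Yes

We examine all 6 paths between A1 and A6:
Path 1: A1 → A7 ← A3 ← A2 → A6
  A7 is a collider here and neither A7 nor any of its descendants is conditioned on, so the collider stays closed — the path is blocked at A7.
Path 2: A1 → A7 ← A0 → A3 ← A2 → A6
  A7 is a collider here and neither A7 nor any of its descendants is conditioned on, so the collider stays closed — the path is blocked at A7.
Path 3: A1 → A5 ← A3 ← A2 → A6
  A5 is a collider here and neither A5 nor any of its descendants is conditioned on, so the collider stays closed — the path is blocked at A5.
Path 4: A1 → A3 ← A2 → A6
  A3 is a collider here and neither A3 nor any of its descendants is conditioned on, so the collider stays closed — the path is blocked at A3.
Path 5: A1 → A4 → A8 ← A6
  A4 is a chain here and A4 is conditioned on, so the path is blocked at A4.
Path 6: A1 → A4 → A6
  A4 is a chain here and A4 is conditioned on, so the path is blocked at A4.
All paths are blocked; A1 ⊥ A6 | {A0, A4} holds.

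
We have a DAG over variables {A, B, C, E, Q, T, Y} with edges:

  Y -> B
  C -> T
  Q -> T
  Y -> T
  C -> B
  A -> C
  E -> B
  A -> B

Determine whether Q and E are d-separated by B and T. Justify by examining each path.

3 paths connect Q and E; each must be blocked for d-separation to hold:
Path 1: Q → T ← Y → B ← E
  T is a collider and T is conditioned on, which opens it; Y is a fork and Y is not conditioned on; B is a collider and B is conditioned on, which opens it — no node blocks this path, so it is active.
Path 2: Q → T ← C → B ← E
  T is a collider and T is conditioned on, which opens it; C is a fork and C is not conditioned on; B is a collider and B is conditioned on, which opens it — no node blocks this path, so it is active.
Path 3: Q → T ← C ← A → B ← E
  T is a collider and T is conditioned on, which opens it; C is a chain and C is not conditioned on; A is a fork and A is not conditioned on; B is a collider and B is conditioned on, which opens it — no node blocks this path, so it is active.
Because an active path exists, Q and E are not d-separated.

No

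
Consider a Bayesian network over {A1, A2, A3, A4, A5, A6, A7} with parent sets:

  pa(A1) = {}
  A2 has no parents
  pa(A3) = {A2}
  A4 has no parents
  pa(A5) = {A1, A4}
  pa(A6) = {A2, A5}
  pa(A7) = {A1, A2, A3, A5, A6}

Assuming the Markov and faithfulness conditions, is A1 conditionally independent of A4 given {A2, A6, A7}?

No

We examine all 5 paths between A1 and A4:
  1. A1 → A5 ← A4 — A5:collider[open] ⇒ active
  2. A1 → A7 ← A5 ← A4 — A7:collider[open]; A5:chain[open] ⇒ active
  3. A1 → A7 ← A2 → A6 ← A5 ← A4 — A7:collider[open]; A2:fork[blocks]; A6:collider[open]; A5:chain[open] ⇒ blocked
  4. A1 → A7 ← A3 ← A2 → A6 ← A5 ← A4 — A7:collider[open]; A3:chain[open]; A2:fork[blocks]; A6:collider[open]; A5:chain[open] ⇒ blocked
  5. A1 → A7 ← A6 ← A5 ← A4 — A7:collider[open]; A6:chain[blocks]; A5:chain[open] ⇒ blocked
Because an active path exists, A1 and A4 are not d-separated.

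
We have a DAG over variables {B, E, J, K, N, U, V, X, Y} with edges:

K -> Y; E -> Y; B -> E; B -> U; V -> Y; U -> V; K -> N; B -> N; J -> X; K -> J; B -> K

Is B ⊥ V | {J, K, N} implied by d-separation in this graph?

Enumerating the 4 paths from B to V and testing each for blocking by {J, K, N}:
Path 1: B → U → V
  U is a chain and U is not conditioned on — no node blocks this path, so it is active.
Path 2: B → N ← K → Y ← V
  K is a fork here and K is conditioned on, so the path is blocked at K.
Path 3: B → E → Y ← V
  Y is a collider here and neither Y nor any of its descendants is conditioned on, so the collider stays closed — the path is blocked at Y.
Path 4: B → K → Y ← V
  K is a chain here and K is conditioned on, so the path is blocked at K.
Since the path B → U → V is active, B and V are not d-separated given {J, K, N}.

No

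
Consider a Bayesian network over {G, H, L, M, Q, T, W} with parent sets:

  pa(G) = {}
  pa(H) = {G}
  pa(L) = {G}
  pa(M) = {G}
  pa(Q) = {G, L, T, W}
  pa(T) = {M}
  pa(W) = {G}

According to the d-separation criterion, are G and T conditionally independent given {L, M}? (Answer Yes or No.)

Yes

4 paths connect G and T; each must be blocked for d-separation to hold:
  1. G → M → T — M:chain[blocks] ⇒ blocked
  2. G → W → Q ← T — W:chain[open]; Q:collider[blocks] ⇒ blocked
  3. G → Q ← T — Q:collider[blocks] ⇒ blocked
  4. G → L → Q ← T — L:chain[blocks]; Q:collider[blocks] ⇒ blocked
Since every path is blocked, d-separation holds.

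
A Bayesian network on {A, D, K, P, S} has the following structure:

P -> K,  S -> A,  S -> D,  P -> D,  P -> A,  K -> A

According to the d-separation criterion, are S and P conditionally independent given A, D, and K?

Enumerating the 3 paths from S to P and testing each for blocking by {A, D, K}:
Path 1: S → A ← K ← P
  K is a chain here and K is conditioned on, so the path is blocked at K.
Path 2: S → A ← P
  A is a collider and A is conditioned on, which opens it — no node blocks this path, so it is active.
Path 3: S → D ← P
  D is a collider and D is conditioned on, which opens it — no node blocks this path, so it is active.
At least one path is unblocked, so d-separation fails.

No — S and P are not d-separated given {A, D, K}.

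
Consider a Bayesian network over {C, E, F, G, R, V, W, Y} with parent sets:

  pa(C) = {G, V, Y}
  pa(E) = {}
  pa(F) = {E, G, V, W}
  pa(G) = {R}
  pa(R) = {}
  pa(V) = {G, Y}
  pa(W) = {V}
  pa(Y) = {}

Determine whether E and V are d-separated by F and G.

5 paths connect E and V; each must be blocked for d-separation to hold:
  1. E → F ← G → C ← Y → V — F:collider[open]; G:fork[blocks]; C:collider[blocks]; Y:fork[open] ⇒ blocked
  2. E → F ← G → C ← V — F:collider[open]; G:fork[blocks]; C:collider[blocks] ⇒ blocked
  3. E → F ← G → V — F:collider[open]; G:fork[blocks] ⇒ blocked
  4. E → F ← W ← V — F:collider[open]; W:chain[open] ⇒ active
  5. E → F ← V — F:collider[open] ⇒ active
Since the path E → F ← W ← V is active, E and V are not d-separated given {F, G}.

No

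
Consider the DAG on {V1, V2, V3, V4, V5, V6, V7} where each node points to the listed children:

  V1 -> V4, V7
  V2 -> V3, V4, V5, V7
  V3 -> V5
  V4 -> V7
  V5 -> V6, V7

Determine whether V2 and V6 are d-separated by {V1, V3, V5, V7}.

5 paths connect V2 and V6; each must be blocked for d-separation to hold:
Path 1: V2 → V3 → V5 → V6
  V3 is a chain here and V3 is conditioned on, so the path is blocked at V3.
Path 2: V2 → V4 ← V1 → V7 ← V5 → V6
  V1 is a fork here and V1 is conditioned on, so the path is blocked at V1.
Path 3: V2 → V4 → V7 ← V5 → V6
  V5 is a fork here and V5 is conditioned on, so the path is blocked at V5.
Path 4: V2 → V5 → V6
  V5 is a chain here and V5 is conditioned on, so the path is blocked at V5.
Path 5: V2 → V7 ← V5 → V6
  V5 is a fork here and V5 is conditioned on, so the path is blocked at V5.
Since every path is blocked, d-separation holds.

Yes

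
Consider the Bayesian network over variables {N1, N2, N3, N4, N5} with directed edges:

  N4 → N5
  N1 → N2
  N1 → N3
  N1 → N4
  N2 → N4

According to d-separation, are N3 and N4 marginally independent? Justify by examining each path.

We examine all 2 paths between N3 and N4:
  1. N3 ← N1 → N2 → N4 — N1:fork[open]; N2:chain[open] ⇒ active
  2. N3 ← N1 → N4 — N1:fork[open] ⇒ active
At least one path is unblocked, so d-separation fails.

No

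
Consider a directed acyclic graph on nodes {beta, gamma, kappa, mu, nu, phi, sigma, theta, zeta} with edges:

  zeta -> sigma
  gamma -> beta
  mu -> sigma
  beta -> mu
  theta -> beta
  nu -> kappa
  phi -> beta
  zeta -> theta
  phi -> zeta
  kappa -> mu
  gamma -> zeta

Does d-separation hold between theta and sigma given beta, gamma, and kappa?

No

We examine all 6 paths between theta and sigma:
Path 1: theta ← zeta ← gamma → beta → mu → sigma
  gamma is a fork here and gamma is conditioned on, so the path is blocked at gamma.
Path 2: theta ← zeta ← phi → beta → mu → sigma
  beta is a chain here and beta is conditioned on, so the path is blocked at beta.
Path 3: theta ← zeta → sigma
  zeta is a fork and zeta is not conditioned on — no node blocks this path, so it is active.
Path 4: theta → beta → mu → sigma
  beta is a chain here and beta is conditioned on, so the path is blocked at beta.
Path 5: theta → beta ← gamma → zeta → sigma
  gamma is a fork here and gamma is conditioned on, so the path is blocked at gamma.
Path 6: theta → beta ← phi → zeta → sigma
  beta is a collider and beta is conditioned on, which opens it; phi is a fork and phi is not conditioned on; zeta is a chain and zeta is not conditioned on — no node blocks this path, so it is active.
At least one path is unblocked, so d-separation fails.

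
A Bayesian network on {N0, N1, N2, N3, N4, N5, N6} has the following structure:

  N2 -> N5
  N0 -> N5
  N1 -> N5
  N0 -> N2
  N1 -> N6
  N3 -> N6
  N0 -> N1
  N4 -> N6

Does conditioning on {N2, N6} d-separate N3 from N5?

No — N3 and N5 are not d-separated given {N2, N6}.

There are 3 undirected paths between N3 and N5; checking each against the conditioning set {N2, N6}:
  1. N3 → N6 ← N1 ← N0 → N2 → N5 — N6:collider[open]; N1:chain[open]; N0:fork[open]; N2:chain[blocks] ⇒ blocked
  2. N3 → N6 ← N1 ← N0 → N5 — N6:collider[open]; N1:chain[open]; N0:fork[open] ⇒ active
  3. N3 → N6 ← N1 → N5 — N6:collider[open]; N1:fork[open] ⇒ active
Because an active path exists, N3 and N5 are not d-separated.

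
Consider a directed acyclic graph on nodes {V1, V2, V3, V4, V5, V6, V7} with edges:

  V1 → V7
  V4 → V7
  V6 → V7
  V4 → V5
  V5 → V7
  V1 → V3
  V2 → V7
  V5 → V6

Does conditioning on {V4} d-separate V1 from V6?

There are 3 undirected paths between V1 and V6; checking each against the conditioning set {V4}:
Path 1: V1 → V7 ← V5 → V6
  V7 is a collider here and neither V7 nor any of its descendants is conditioned on, so the collider stays closed — the path is blocked at V7.
Path 2: V1 → V7 ← V6
  V7 is a collider here and neither V7 nor any of its descendants is conditioned on, so the collider stays closed — the path is blocked at V7.
Path 3: V1 → V7 ← V4 → V5 → V6
  V7 is a collider here and neither V7 nor any of its descendants is conditioned on, so the collider stays closed — the path is blocked at V7.
Since every path is blocked, d-separation holds.

Yes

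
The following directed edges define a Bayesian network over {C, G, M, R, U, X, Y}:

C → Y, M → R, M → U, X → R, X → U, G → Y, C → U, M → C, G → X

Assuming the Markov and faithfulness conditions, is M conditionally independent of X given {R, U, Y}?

Enumerating the 5 paths from M to X and testing each for blocking by {R, U, Y}:
Path 1: M → C → Y ← G → X
  C is a chain and C is not conditioned on; Y is a collider and Y is conditioned on, which opens it; G is a fork and G is not conditioned on — no node blocks this path, so it is active.
Path 2: M → C → U ← X
  C is a chain and C is not conditioned on; U is a collider and U is conditioned on, which opens it — no node blocks this path, so it is active.
Path 3: M → U ← C → Y ← G → X
  U is a collider and U is conditioned on, which opens it; C is a fork and C is not conditioned on; Y is a collider and Y is conditioned on, which opens it; G is a fork and G is not conditioned on — no node blocks this path, so it is active.
Path 4: M → U ← X
  U is a collider and U is conditioned on, which opens it — no node blocks this path, so it is active.
Path 5: M → R ← X
  R is a collider and R is conditioned on, which opens it — no node blocks this path, so it is active.
Since the path M → C → Y ← G → X is active, M and X are not d-separated given {R, U, Y}.

No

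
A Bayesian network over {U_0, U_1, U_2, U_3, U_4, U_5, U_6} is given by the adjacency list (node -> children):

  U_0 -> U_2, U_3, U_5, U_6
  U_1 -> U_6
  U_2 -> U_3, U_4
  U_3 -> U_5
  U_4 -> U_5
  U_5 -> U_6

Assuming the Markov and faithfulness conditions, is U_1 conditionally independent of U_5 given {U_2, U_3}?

We examine all 6 paths between U_1 and U_5:
Path 1: U_1 → U_6 ← U_0 → U_3 ← U_2 → U_4 → U_5
  U_6 is a collider here and neither U_6 nor any of its descendants is conditioned on, so the collider stays closed — the path is blocked at U_6.
Path 2: U_1 → U_6 ← U_0 → U_3 → U_5
  U_6 is a collider here and neither U_6 nor any of its descendants is conditioned on, so the collider stays closed — the path is blocked at U_6.
Path 3: U_1 → U_6 ← U_0 → U_2 → U_3 → U_5
  U_6 is a collider here and neither U_6 nor any of its descendants is conditioned on, so the collider stays closed — the path is blocked at U_6.
Path 4: U_1 → U_6 ← U_0 → U_2 → U_4 → U_5
  U_6 is a collider here and neither U_6 nor any of its descendants is conditioned on, so the collider stays closed — the path is blocked at U_6.
Path 5: U_1 → U_6 ← U_0 → U_5
  U_6 is a collider here and neither U_6 nor any of its descendants is conditioned on, so the collider stays closed — the path is blocked at U_6.
Path 6: U_1 → U_6 ← U_5
  U_6 is a collider here and neither U_6 nor any of its descendants is conditioned on, so the collider stays closed — the path is blocked at U_6.
Every path is blocked, so U_1 and U_5 are d-separated given {U_2, U_3}.

Yes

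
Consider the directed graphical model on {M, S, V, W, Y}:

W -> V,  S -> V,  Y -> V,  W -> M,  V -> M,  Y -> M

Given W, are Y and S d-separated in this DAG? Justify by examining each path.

There are 3 undirected paths between Y and S; checking each against the conditioning set {W}:
Path 1: Y → M ← V ← S
  M is a collider here and neither M nor any of its descendants is conditioned on, so the collider stays closed — the path is blocked at M.
Path 2: Y → M ← W → V ← S
  M is a collider here and neither M nor any of its descendants is conditioned on, so the collider stays closed — the path is blocked at M.
Path 3: Y → V ← S
  V is a collider here and neither V nor any of its descendants is conditioned on, so the collider stays closed — the path is blocked at V.
Since every path is blocked, d-separation holds.

Yes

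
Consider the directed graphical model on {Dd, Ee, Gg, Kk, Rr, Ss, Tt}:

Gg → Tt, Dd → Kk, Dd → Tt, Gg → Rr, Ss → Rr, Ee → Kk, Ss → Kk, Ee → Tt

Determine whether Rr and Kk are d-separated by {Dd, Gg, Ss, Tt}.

Yes

Enumerating the 3 paths from Rr to Kk and testing each for blocking by {Dd, Gg, Ss, Tt}:
Path 1: Rr ← Ss → Kk
  Ss is a fork here and Ss is conditioned on, so the path is blocked at Ss.
Path 2: Rr ← Gg → Tt ← Dd → Kk
  Gg is a fork here and Gg is conditioned on, so the path is blocked at Gg.
Path 3: Rr ← Gg → Tt ← Ee → Kk
  Gg is a fork here and Gg is conditioned on, so the path is blocked at Gg.
All paths are blocked; Rr ⊥ Kk | {Dd, Gg, Ss, Tt} holds.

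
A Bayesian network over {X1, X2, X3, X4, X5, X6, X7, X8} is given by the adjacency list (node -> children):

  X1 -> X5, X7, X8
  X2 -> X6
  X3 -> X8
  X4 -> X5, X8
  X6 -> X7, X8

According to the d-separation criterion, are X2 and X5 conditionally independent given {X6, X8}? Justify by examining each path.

We examine all 4 paths between X2 and X5:
Path 1: X2 → X6 → X8 ← X4 → X5
  X6 is a chain here and X6 is conditioned on, so the path is blocked at X6.
Path 2: X2 → X6 → X8 ← X1 → X5
  X6 is a chain here and X6 is conditioned on, so the path is blocked at X6.
Path 3: X2 → X6 → X7 ← X1 → X5
  X6 is a chain here and X6 is conditioned on, so the path is blocked at X6.
Path 4: X2 → X6 → X7 ← X1 → X8 ← X4 → X5
  X6 is a chain here and X6 is conditioned on, so the path is blocked at X6.
Every path is blocked, so X2 and X5 are d-separated given {X6, X8}.

Yes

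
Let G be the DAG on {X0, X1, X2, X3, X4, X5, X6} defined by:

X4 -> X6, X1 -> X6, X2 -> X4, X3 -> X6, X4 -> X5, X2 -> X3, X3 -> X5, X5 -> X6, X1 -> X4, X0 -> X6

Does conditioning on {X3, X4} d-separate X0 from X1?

Yes

We examine all 6 paths between X0 and X1:
Path 1: X0 → X6 ← X5 ← X4 ← X1
  X6 is a collider here and neither X6 nor any of its descendants is conditioned on, so the collider stays closed — the path is blocked at X6.
Path 2: X0 → X6 ← X5 ← X3 ← X2 → X4 ← X1
  X6 is a collider here and neither X6 nor any of its descendants is conditioned on, so the collider stays closed — the path is blocked at X6.
Path 3: X0 → X6 ← X1
  X6 is a collider here and neither X6 nor any of its descendants is conditioned on, so the collider stays closed — the path is blocked at X6.
Path 4: X0 → X6 ← X4 ← X1
  X6 is a collider here and neither X6 nor any of its descendants is conditioned on, so the collider stays closed — the path is blocked at X6.
Path 5: X0 → X6 ← X3 → X5 ← X4 ← X1
  X6 is a collider here and neither X6 nor any of its descendants is conditioned on, so the collider stays closed — the path is blocked at X6.
Path 6: X0 → X6 ← X3 ← X2 → X4 ← X1
  X6 is a collider here and neither X6 nor any of its descendants is conditioned on, so the collider stays closed — the path is blocked at X6.
Since every path is blocked, d-separation holds.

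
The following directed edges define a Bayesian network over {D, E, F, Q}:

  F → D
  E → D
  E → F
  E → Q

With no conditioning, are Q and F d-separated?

No

There are 2 undirected paths between Q and F; checking each against the conditioning set ∅:
  1. Q ← E → D ← F — E:fork[open]; D:collider[blocks] ⇒ blocked
  2. Q ← E → F — E:fork[open] ⇒ active
Since the path Q ← E → F is active, Q and F are not d-separated given ∅.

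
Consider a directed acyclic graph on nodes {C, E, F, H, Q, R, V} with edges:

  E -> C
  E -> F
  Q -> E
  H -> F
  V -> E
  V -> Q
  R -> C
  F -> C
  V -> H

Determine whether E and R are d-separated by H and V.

Yes — E and R are d-separated given {H, V}.

4 paths connect E and R; each must be blocked for d-separation to hold:
  1. E ← V → H → F → C ← R — V:fork[blocks]; H:chain[blocks]; F:chain[open]; C:collider[blocks] ⇒ blocked
  2. E → C ← R — C:collider[blocks] ⇒ blocked
  3. E → F → C ← R — F:chain[open]; C:collider[blocks] ⇒ blocked
  4. E ← Q ← V → H → F → C ← R — Q:chain[open]; V:fork[blocks]; H:chain[blocks]; F:chain[open]; C:collider[blocks] ⇒ blocked
All paths are blocked; E ⊥ R | {H, V} holds.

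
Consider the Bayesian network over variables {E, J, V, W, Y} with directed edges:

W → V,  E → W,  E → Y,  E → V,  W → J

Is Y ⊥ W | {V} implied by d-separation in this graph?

Enumerating the 2 paths from Y to W and testing each for blocking by {V}:
  1. Y ← E → W — E:fork[open] ⇒ active
  2. Y ← E → V ← W — E:fork[open]; V:collider[open] ⇒ active
Since the path Y ← E → W is active, Y and W are not d-separated given {V}.

No — Y and W are not d-separated given {V}.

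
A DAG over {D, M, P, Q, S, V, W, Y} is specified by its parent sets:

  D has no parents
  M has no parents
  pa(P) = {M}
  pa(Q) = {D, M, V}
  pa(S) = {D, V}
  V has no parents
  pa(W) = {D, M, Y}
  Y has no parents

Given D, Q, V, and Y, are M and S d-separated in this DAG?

4 paths connect M and S; each must be blocked for d-separation to hold:
Path 1: M → Q ← V → S
  V is a fork here and V is conditioned on, so the path is blocked at V.
Path 2: M → Q ← D → S
  D is a fork here and D is conditioned on, so the path is blocked at D.
Path 3: M → W ← D → Q ← V → S
  W is a collider here and neither W nor any of its descendants is conditioned on, so the collider stays closed — the path is blocked at W.
Path 4: M → W ← D → S
  W is a collider here and neither W nor any of its descendants is conditioned on, so the collider stays closed — the path is blocked at W.
Every path is blocked, so M and S are d-separated given {D, Q, V, Y}.

Yes — M and S are d-separated given {D, Q, V, Y}.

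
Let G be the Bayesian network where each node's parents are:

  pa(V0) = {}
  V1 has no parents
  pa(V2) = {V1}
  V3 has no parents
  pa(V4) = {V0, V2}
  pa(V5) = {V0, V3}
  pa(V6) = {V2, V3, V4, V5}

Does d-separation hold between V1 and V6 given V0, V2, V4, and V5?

4 paths connect V1 and V6; each must be blocked for d-separation to hold:
  1. V1 → V2 → V6 — V2:chain[blocks] ⇒ blocked
  2. V1 → V2 → V4 → V6 — V2:chain[blocks]; V4:chain[blocks] ⇒ blocked
  3. V1 → V2 → V4 ← V0 → V5 → V6 — V2:chain[blocks]; V4:collider[open]; V0:fork[blocks]; V5:chain[blocks] ⇒ blocked
  4. V1 → V2 → V4 ← V0 → V5 ← V3 → V6 — V2:chain[blocks]; V4:collider[open]; V0:fork[blocks]; V5:collider[open]; V3:fork[open] ⇒ blocked
Every path is blocked, so V1 and V6 are d-separated given {V0, V2, V4, V5}.

Yes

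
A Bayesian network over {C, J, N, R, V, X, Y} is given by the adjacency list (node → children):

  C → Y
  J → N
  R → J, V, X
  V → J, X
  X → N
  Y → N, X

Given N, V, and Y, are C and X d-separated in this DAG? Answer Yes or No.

6 paths connect C and X; each must be blocked for d-separation to hold:
  1. C → Y → N ← J ← R → X — Y:chain[blocks]; N:collider[open]; J:chain[open]; R:fork[open] ⇒ blocked
  2. C → Y → N ← J ← R → V → X — Y:chain[blocks]; N:collider[open]; J:chain[open]; R:fork[open]; V:chain[blocks] ⇒ blocked
  3. C → Y → N ← J ← V ← R → X — Y:chain[blocks]; N:collider[open]; J:chain[open]; V:chain[blocks]; R:fork[open] ⇒ blocked
  4. C → Y → N ← J ← V → X — Y:chain[blocks]; N:collider[open]; J:chain[open]; V:fork[blocks] ⇒ blocked
  5. C → Y → N ← X — Y:chain[blocks]; N:collider[open] ⇒ blocked
  6. C → Y → X — Y:chain[blocks] ⇒ blocked
Since every path is blocked, d-separation holds.

Yes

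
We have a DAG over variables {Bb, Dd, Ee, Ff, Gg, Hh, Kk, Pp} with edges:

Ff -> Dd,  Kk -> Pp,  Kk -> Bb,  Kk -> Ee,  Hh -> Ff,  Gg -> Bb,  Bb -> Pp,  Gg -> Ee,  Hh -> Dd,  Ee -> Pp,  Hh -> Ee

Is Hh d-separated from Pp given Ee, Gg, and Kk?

5 paths connect Hh and Pp; each must be blocked for d-separation to hold:
Path 1: Hh → Ee → Pp
  Ee is a chain here and Ee is conditioned on, so the path is blocked at Ee.
Path 2: Hh → Ee ← Kk → Pp
  Kk is a fork here and Kk is conditioned on, so the path is blocked at Kk.
Path 3: Hh → Ee ← Kk → Bb → Pp
  Kk is a fork here and Kk is conditioned on, so the path is blocked at Kk.
Path 4: Hh → Ee ← Gg → Bb → Pp
  Gg is a fork here and Gg is conditioned on, so the path is blocked at Gg.
Path 5: Hh → Ee ← Gg → Bb ← Kk → Pp
  Gg is a fork here and Gg is conditioned on, so the path is blocked at Gg.
Every path is blocked, so Hh and Pp are d-separated given {Ee, Gg, Kk}.

Yes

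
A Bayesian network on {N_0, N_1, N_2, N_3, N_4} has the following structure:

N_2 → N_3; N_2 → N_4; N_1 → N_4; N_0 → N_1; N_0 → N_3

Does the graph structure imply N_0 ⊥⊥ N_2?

There are 2 undirected paths between N_0 and N_2; checking each against the conditioning set ∅:
Path 1: N_0 → N_1 → N_4 ← N_2
  N_4 is a collider here and neither N_4 nor any of its descendants is conditioned on, so the collider stays closed — the path is blocked at N_4.
Path 2: N_0 → N_3 ← N_2
  N_3 is a collider here and neither N_3 nor any of its descendants is conditioned on, so the collider stays closed — the path is blocked at N_3.
Every path is blocked, so N_0 and N_2 are d-separated given ∅.

Yes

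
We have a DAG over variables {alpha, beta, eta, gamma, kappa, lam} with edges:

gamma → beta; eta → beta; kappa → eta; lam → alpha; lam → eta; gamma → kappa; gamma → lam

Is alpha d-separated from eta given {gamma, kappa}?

No

3 paths connect alpha and eta; each must be blocked for d-separation to hold:
Path 1: alpha ← lam → eta
  lam is a fork and lam is not conditioned on — no node blocks this path, so it is active.
Path 2: alpha ← lam ← gamma → kappa → eta
  gamma is a fork here and gamma is conditioned on, so the path is blocked at gamma.
Path 3: alpha ← lam ← gamma → beta ← eta
  gamma is a fork here and gamma is conditioned on, so the path is blocked at gamma.
Because an active path exists, alpha and eta are not d-separated.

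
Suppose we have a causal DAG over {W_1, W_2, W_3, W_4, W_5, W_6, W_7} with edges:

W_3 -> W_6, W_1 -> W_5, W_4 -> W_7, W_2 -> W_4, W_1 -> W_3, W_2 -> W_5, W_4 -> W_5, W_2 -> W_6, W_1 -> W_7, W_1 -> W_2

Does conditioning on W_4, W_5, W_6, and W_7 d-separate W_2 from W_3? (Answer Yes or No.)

There are 6 undirected paths between W_2 and W_3; checking each against the conditioning set {W_4, W_5, W_6, W_7}:
Path 1: W_2 ← W_1 → W_3
  W_1 is a fork and W_1 is not conditioned on — no node blocks this path, so it is active.
Path 2: W_2 → W_4 → W_7 ← W_1 → W_3
  W_4 is a chain here and W_4 is conditioned on, so the path is blocked at W_4.
Path 3: W_2 → W_4 → W_5 ← W_1 → W_3
  W_4 is a chain here and W_4 is conditioned on, so the path is blocked at W_4.
Path 4: W_2 → W_5 ← W_1 → W_3
  W_5 is a collider and W_5 is conditioned on, which opens it; W_1 is a fork and W_1 is not conditioned on — no node blocks this path, so it is active.
Path 5: W_2 → W_5 ← W_4 → W_7 ← W_1 → W_3
  W_4 is a fork here and W_4 is conditioned on, so the path is blocked at W_4.
Path 6: W_2 → W_6 ← W_3
  W_6 is a collider and W_6 is conditioned on, which opens it — no node blocks this path, so it is active.
Since the path W_2 ← W_1 → W_3 is active, W_2 and W_3 are not d-separated given {W_4, W_5, W_6, W_7}.

No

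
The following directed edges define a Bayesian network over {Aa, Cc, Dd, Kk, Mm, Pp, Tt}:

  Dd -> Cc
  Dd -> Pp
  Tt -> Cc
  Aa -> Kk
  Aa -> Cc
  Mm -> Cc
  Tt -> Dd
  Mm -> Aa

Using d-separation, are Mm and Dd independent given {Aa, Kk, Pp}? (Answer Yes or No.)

Enumerating the 4 paths from Mm to Dd and testing each for blocking by {Aa, Kk, Pp}:
Path 1: Mm → Cc ← Tt → Dd
  Cc is a collider here and neither Cc nor any of its descendants is conditioned on, so the collider stays closed — the path is blocked at Cc.
Path 2: Mm → Cc ← Dd
  Cc is a collider here and neither Cc nor any of its descendants is conditioned on, so the collider stays closed — the path is blocked at Cc.
Path 3: Mm → Aa → Cc ← Tt → Dd
  Aa is a chain here and Aa is conditioned on, so the path is blocked at Aa.
Path 4: Mm → Aa → Cc ← Dd
  Aa is a chain here and Aa is conditioned on, so the path is blocked at Aa.
Since every path is blocked, d-separation holds.

Yes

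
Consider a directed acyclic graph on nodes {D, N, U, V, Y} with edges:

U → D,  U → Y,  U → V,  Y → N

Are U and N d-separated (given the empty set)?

The only undirected path from U to N is:
Path 1: U → Y → N
  Y is a chain and Y is not conditioned on — no node blocks this path, so it is active.
At least one path is unblocked, so d-separation fails.

No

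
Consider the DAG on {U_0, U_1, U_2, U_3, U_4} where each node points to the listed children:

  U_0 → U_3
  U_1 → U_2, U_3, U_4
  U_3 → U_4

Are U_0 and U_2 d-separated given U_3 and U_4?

No

Enumerating the 2 paths from U_0 to U_2 and testing each for blocking by {U_3, U_4}:
  1. U_0 → U_3 → U_4 ← U_1 → U_2 — U_3:chain[blocks]; U_4:collider[open]; U_1:fork[open] ⇒ blocked
  2. U_0 → U_3 ← U_1 → U_2 — U_3:collider[open]; U_1:fork[open] ⇒ active
At least one path is unblocked, so d-separation fails.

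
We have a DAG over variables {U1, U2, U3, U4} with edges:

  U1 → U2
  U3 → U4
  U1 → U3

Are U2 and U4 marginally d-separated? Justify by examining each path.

Only one path connects U2 and U4:
  1. U2 ← U1 → U3 → U4 — U1:fork[open]; U3:chain[open] ⇒ active
At least one path is unblocked, so d-separation fails.

No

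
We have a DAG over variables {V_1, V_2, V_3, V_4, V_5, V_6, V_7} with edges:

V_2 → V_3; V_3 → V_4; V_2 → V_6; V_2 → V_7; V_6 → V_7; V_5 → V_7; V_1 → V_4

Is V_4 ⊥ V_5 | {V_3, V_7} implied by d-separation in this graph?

Yes

We examine all 2 paths between V_4 and V_5:
  1. V_4 ← V_3 ← V_2 → V_6 → V_7 ← V_5 — V_3:chain[blocks]; V_2:fork[open]; V_6:chain[open]; V_7:collider[open] ⇒ blocked
  2. V_4 ← V_3 ← V_2 → V_7 ← V_5 — V_3:chain[blocks]; V_2:fork[open]; V_7:collider[open] ⇒ blocked
Since every path is blocked, d-separation holds.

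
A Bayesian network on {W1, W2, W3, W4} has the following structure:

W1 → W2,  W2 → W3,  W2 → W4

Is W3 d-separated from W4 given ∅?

Only one path connects W3 and W4:
Path 1: W3 ← W2 → W4
  W2 is a fork and W2 is not conditioned on — no node blocks this path, so it is active.
Because an active path exists, W3 and W4 are not d-separated.

No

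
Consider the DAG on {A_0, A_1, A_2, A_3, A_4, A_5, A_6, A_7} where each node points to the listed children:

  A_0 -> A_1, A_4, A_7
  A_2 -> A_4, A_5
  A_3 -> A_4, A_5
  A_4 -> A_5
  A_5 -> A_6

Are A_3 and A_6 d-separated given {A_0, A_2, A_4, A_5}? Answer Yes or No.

Yes

There are 3 undirected paths between A_3 and A_6; checking each against the conditioning set {A_0, A_2, A_4, A_5}:
  1. A_3 → A_5 → A_6 — A_5:chain[blocks] ⇒ blocked
  2. A_3 → A_4 → A_5 → A_6 — A_4:chain[blocks]; A_5:chain[blocks] ⇒ blocked
  3. A_3 → A_4 ← A_2 → A_5 → A_6 — A_4:collider[open]; A_2:fork[blocks]; A_5:chain[blocks] ⇒ blocked
Since every path is blocked, d-separation holds.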